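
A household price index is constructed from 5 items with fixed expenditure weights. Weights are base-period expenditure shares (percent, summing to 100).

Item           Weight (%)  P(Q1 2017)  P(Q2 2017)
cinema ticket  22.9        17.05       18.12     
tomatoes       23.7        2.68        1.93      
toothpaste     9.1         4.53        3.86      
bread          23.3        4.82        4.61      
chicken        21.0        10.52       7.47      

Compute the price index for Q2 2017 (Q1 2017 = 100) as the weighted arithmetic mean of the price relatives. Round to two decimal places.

86.36

cinema ticket: 22.9 × (18.12/17.05) = 22.9 × 1.062757 = 24.3371
tomatoes: 23.7 × (1.93/2.68) = 23.7 × 0.720149 = 17.0675
toothpaste: 9.1 × (3.86/4.53) = 9.1 × 0.852097 = 7.7541
bread: 23.3 × (4.61/4.82) = 23.3 × 0.956432 = 22.2849
chicken: 21.0 × (7.47/10.52) = 21.0 × 0.710076 = 14.9116
Index = Σ wᵢ·(p₁ᵢ/p₀ᵢ) = 24.3371 + 17.0675 + 7.7541 + 22.2849 + 14.9116 = 86.3552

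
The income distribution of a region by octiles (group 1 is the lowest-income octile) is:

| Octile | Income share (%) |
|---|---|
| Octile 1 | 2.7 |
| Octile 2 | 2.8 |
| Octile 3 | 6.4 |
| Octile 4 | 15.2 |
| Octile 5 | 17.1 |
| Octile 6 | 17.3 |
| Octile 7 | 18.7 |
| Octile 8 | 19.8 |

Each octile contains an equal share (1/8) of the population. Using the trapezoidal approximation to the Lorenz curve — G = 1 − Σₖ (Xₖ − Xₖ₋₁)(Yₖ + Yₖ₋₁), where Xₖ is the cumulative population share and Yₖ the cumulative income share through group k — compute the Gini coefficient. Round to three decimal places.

0.292

Cumulative income shares Yₖ: 0.0270, 0.0550, 0.1190, 0.2710, 0.4420, 0.6150, 0.8020, 1.0000
Σ (Xₖ−Xₖ₋₁)(Yₖ+Yₖ₋₁) = (1/8)(0.0270+0.0000) + (1/8)(0.0550+0.0270) + (1/8)(0.1190+0.0550) + (1/8)(0.2710+0.1190) + (1/8)(0.4420+0.2710) + (1/8)(0.6150+0.4420) + (1/8)(0.8020+0.6150) + (1/8)(1.0000+0.8020)
  = 0.0034 + 0.0103 + 0.0217 + 0.0488 + 0.0891 + 0.1321 + 0.1771 + 0.2253 = 0.7078
G = 1 − 0.7078 = 0.2922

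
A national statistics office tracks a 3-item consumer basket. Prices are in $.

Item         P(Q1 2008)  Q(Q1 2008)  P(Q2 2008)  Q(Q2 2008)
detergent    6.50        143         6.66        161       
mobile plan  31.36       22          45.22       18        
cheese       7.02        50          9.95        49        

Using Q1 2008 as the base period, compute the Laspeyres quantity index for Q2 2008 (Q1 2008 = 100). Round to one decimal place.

Laspeyres quantity index uses base-period prices as weights.
ΣP(Q1 2008)·Q(Q2 2008) = 6.50×161 + 31.36×18 + 7.02×49 = 1046.5 + 564.48 + 343.98 = 1954.96
ΣP(Q1 2008)·Q(Q1 2008) = 6.50×143 + 31.36×22 + 7.02×50 = 929.5 + 689.92 + 351 = 1970.42
Index = 1954.96 / 1970.42 × 100 = 99.2154

99.2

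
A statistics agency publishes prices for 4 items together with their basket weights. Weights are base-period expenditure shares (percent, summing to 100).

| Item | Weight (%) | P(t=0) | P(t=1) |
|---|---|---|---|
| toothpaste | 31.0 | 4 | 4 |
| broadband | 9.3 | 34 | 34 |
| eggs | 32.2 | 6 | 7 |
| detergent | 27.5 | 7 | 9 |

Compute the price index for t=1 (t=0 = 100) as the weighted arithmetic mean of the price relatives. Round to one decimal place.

113.2

toothpaste: 31.0 × (4/4) = 31.0 × 1.000000 = 31.0000
broadband: 9.3 × (34/34) = 9.3 × 1.000000 = 9.3000
eggs: 32.2 × (7/6) = 32.2 × 1.166667 = 37.5667
detergent: 27.5 × (9/7) = 27.5 × 1.285714 = 35.3571
Index = Σ wᵢ·(p₁ᵢ/p₀ᵢ) = 31.0000 + 9.3000 + 37.5667 + 35.3571 = 113.2238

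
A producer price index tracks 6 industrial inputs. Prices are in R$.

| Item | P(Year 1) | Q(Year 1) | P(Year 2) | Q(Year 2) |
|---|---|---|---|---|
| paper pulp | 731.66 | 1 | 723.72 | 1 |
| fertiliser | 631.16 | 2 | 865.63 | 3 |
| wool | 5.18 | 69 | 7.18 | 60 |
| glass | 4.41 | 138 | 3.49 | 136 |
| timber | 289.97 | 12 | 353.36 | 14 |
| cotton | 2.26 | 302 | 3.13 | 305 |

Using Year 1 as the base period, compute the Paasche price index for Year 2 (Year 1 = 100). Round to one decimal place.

Paasche price index uses current-period quantities as weights.
ΣP(Year 2)·Q(Year 2) = 723.72×1 + 865.63×3 + 7.18×60 + 3.49×136 + 353.36×14 + 3.13×305 = 723.72 + 2596.89 + 430.8 + 474.64 + 4947.04 + 954.65 = 10127.74
ΣP(Year 1)·Q(Year 2) = 731.66×1 + 631.16×3 + 5.18×60 + 4.41×136 + 289.97×14 + 2.26×305 = 731.66 + 1893.48 + 310.8 + 599.76 + 4059.58 + 689.3 = 8284.58
Index = 10127.74 / 8284.58 × 100 = 122.2481

122.2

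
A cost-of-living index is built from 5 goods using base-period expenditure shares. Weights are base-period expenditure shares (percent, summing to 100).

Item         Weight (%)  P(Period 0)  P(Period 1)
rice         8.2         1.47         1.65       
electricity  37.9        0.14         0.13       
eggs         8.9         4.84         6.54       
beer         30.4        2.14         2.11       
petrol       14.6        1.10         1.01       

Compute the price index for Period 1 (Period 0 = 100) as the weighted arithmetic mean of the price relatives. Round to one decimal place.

rice: 8.2 × (1.65/1.47) = 8.2 × 1.122449 = 9.2041
electricity: 37.9 × (0.13/0.14) = 37.9 × 0.928571 = 35.1929
eggs: 8.9 × (6.54/4.84) = 8.9 × 1.351240 = 12.0260
beer: 30.4 × (2.11/2.14) = 30.4 × 0.985981 = 29.9738
petrol: 14.6 × (1.01/1.10) = 14.6 × 0.918182 = 13.4055
Index = Σ wᵢ·(p₁ᵢ/p₀ᵢ) = 9.2041 + 35.1929 + 12.0260 + 29.9738 + 13.4055 = 99.8023

99.8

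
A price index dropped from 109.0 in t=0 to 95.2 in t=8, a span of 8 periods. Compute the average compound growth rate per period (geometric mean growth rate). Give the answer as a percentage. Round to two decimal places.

Growth factor = (95.2/109.0)^(1/8) = (0.873394)^(1/8) = 0.983221
Growth rate = 0.983221 − 1 = -0.016779 = -1.6779%

-1.68%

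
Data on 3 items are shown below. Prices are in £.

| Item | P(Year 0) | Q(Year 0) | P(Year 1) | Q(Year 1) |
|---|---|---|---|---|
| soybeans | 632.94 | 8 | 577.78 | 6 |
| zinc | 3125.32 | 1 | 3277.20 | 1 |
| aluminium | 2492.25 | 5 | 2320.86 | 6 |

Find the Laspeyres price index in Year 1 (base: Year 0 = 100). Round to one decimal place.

94.4

Laspeyres price index uses base-period quantities as weights.
ΣP(Year 1)·Q(Year 0) = 577.78×8 + 3277.20×1 + 2320.86×5 = 4622.24 + 3277.2 + 11604.3 = 19503.74
ΣP(Year 0)·Q(Year 0) = 632.94×8 + 3125.32×1 + 2492.25×5 = 5063.52 + 3125.32 + 12461.25 = 20650.09
Index = 19503.74 / 20650.09 × 100 = 94.4487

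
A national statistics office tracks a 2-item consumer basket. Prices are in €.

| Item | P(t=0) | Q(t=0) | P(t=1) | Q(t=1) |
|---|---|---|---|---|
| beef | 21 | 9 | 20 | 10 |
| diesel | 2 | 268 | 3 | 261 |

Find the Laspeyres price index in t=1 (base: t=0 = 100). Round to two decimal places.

135.72

Laspeyres price index uses base-period quantities as weights.
ΣP(t=1)·Q(t=0) = 20×9 + 3×268 = 180 + 804 = 984
ΣP(t=0)·Q(t=0) = 21×9 + 2×268 = 189 + 536 = 725
Index = 984 / 725 × 100 = 135.7241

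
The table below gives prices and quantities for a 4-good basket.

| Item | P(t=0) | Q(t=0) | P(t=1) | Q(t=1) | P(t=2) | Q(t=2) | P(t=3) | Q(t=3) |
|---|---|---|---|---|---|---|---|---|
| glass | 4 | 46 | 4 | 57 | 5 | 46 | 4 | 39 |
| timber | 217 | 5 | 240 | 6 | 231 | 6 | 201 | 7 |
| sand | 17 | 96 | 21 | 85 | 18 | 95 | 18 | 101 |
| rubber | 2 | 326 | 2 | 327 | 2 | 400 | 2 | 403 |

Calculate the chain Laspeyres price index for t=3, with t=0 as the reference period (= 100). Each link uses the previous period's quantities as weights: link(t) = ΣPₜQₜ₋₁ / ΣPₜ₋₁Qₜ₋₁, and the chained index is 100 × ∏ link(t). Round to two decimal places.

101.18

Link t=0→t=1:
ΣP(t=1)Q(t=0) = 4×46 + 240×5 + 21×96 + 2×326 = 184 + 1200 + 2016 + 652 = 4052
ΣP(t=0)Q(t=0) = 4×46 + 217×5 + 17×96 + 2×326 = 184 + 1085 + 1632 + 652 = 3553
link = 4052/3553 = 1.140445
Link t=1→t=2:
ΣP(t=2)Q(t=1) = 5×57 + 231×6 + 18×85 + 2×327 = 285 + 1386 + 1530 + 654 = 3855
ΣP(t=1)Q(t=1) = 4×57 + 240×6 + 21×85 + 2×327 = 228 + 1440 + 1785 + 654 = 4107
link = 3855/4107 = 0.938641
Link t=2→t=3:
ΣP(t=3)Q(t=2) = 4×46 + 201×6 + 18×95 + 2×400 = 184 + 1206 + 1710 + 800 = 3900
ΣP(t=2)Q(t=2) = 5×46 + 231×6 + 18×95 + 2×400 = 230 + 1386 + 1710 + 800 = 4126
link = 3900/4126 = 0.945225
Chained index = 100 × 1.140445 × 0.938641 × 0.945225 = 101.1834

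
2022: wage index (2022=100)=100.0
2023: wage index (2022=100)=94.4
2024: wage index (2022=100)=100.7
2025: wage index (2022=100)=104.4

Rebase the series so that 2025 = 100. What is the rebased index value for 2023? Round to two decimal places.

90.42

Rebased(2023) = 94.4 / 104.4 × 100 = 90.4215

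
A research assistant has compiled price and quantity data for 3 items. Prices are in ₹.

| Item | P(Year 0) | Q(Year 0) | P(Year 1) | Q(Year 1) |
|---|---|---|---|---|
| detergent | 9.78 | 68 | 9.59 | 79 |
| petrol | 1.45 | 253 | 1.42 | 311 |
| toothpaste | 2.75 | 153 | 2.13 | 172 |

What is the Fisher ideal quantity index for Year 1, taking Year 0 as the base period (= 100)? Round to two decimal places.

Laspeyres component (base-period weights):
ΣP(Year 0)Q(Year 1) = 9.78×79 + 1.45×311 + 2.75×172 = 772.62 + 450.95 + 473 = 1696.57
ΣP(Year 0)Q(Year 0) = 9.78×68 + 1.45×253 + 2.75×153 = 665.04 + 366.85 + 420.75 = 1452.64
L = 1696.57 / 1452.64 × 100 = 116.7922
Paasche component (current-period weights):
ΣP(Year 1)Q(Year 1) = 9.59×79 + 1.42×311 + 2.13×172 = 757.61 + 441.62 + 366.36 = 1565.59
ΣP(Year 1)Q(Year 0) = 9.59×68 + 1.42×253 + 2.13×153 = 652.12 + 359.26 + 325.89 = 1337.27
P = 1565.59 / 1337.27 × 100 = 117.0736
Fisher = √(L × P) = √(116.7922 × 117.0736) = 116.9328

116.93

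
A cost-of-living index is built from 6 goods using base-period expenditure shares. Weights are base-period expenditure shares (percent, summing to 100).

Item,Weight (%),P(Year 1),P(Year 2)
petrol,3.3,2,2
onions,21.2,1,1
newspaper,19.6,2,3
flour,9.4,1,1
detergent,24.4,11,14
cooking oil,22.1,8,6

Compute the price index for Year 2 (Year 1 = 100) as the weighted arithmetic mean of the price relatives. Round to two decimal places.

petrol: 3.3 × (2/2) = 3.3 × 1.000000 = 3.3000
onions: 21.2 × (1/1) = 21.2 × 1.000000 = 21.2000
newspaper: 19.6 × (3/2) = 19.6 × 1.500000 = 29.4000
flour: 9.4 × (1/1) = 9.4 × 1.000000 = 9.4000
detergent: 24.4 × (14/11) = 24.4 × 1.272727 = 31.0545
cooking oil: 22.1 × (6/8) = 22.1 × 0.750000 = 16.5750
Index = Σ wᵢ·(p₁ᵢ/p₀ᵢ) = 3.3000 + 21.2000 + 29.4000 + 9.4000 + 31.0545 + 16.5750 = 110.9295

110.93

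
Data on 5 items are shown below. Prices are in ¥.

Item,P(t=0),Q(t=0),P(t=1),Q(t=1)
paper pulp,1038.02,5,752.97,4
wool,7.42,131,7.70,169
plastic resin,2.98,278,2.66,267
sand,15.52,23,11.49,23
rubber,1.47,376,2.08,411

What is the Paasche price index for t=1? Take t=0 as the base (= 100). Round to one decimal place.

85.8

Paasche price index uses current-period quantities as weights.
ΣP(t=1)·Q(t=1) = 752.97×4 + 7.70×169 + 2.66×267 + 11.49×23 + 2.08×411 = 3011.88 + 1301.3 + 710.22 + 264.27 + 854.88 = 6142.55
ΣP(t=0)·Q(t=1) = 1038.02×4 + 7.42×169 + 2.98×267 + 15.52×23 + 1.47×411 = 4152.08 + 1253.98 + 795.66 + 356.96 + 604.17 = 7162.85
Index = 6142.55 / 7162.85 × 100 = 85.7557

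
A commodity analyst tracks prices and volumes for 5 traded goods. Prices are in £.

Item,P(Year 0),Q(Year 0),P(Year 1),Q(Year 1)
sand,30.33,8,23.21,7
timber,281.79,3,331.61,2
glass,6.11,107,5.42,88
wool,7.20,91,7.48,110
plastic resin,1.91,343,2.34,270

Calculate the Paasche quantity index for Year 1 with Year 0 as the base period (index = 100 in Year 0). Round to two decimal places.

85.00

Paasche quantity index uses current-period prices as weights.
ΣP(Year 1)·Q(Year 1) = 23.21×7 + 331.61×2 + 5.42×88 + 7.48×110 + 2.34×270 = 162.47 + 663.22 + 476.96 + 822.8 + 631.8 = 2757.25
ΣP(Year 1)·Q(Year 0) = 23.21×8 + 331.61×3 + 5.42×107 + 7.48×91 + 2.34×343 = 185.68 + 994.83 + 579.94 + 680.68 + 802.62 = 3243.75
Index = 2757.25 / 3243.75 × 100 = 85.0019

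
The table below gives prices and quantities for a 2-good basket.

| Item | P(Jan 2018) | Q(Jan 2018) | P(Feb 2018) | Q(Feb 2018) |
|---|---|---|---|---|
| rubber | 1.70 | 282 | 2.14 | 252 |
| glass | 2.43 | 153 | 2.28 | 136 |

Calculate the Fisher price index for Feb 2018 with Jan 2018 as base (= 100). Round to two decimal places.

111.90

Laspeyres component (base-period weights):
ΣP(Feb 2018)Q(Jan 2018) = 2.14×282 + 2.28×153 = 603.48 + 348.84 = 952.32
ΣP(Jan 2018)Q(Jan 2018) = 1.70×282 + 2.43×153 = 479.4 + 371.79 = 851.19
L = 952.32 / 851.19 × 100 = 111.8810
Paasche component (current-period weights):
ΣP(Feb 2018)Q(Feb 2018) = 2.14×252 + 2.28×136 = 539.28 + 310.08 = 849.36
ΣP(Jan 2018)Q(Feb 2018) = 1.70×252 + 2.43×136 = 428.4 + 330.48 = 758.88
P = 849.36 / 758.88 × 100 = 111.9228
Fisher = √(L × P) = √(111.8810 × 111.9228) = 111.9019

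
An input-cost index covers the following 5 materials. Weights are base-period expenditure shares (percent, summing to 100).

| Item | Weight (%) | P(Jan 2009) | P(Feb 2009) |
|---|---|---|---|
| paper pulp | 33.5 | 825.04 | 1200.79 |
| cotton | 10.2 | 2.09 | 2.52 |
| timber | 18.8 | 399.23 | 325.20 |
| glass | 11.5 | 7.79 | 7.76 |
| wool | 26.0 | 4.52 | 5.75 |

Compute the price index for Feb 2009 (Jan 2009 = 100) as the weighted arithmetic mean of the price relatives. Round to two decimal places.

paper pulp: 33.5 × (1200.79/825.04) = 33.5 × 1.455432 = 48.7570
cotton: 10.2 × (2.52/2.09) = 10.2 × 1.205742 = 12.2986
timber: 18.8 × (325.20/399.23) = 18.8 × 0.814568 = 15.3139
glass: 11.5 × (7.76/7.79) = 11.5 × 0.996149 = 11.4557
wool: 26.0 × (5.75/4.52) = 26.0 × 1.272124 = 33.0752
Index = Σ wᵢ·(p₁ᵢ/p₀ᵢ) = 48.7570 + 12.2986 + 15.3139 + 11.4557 + 33.0752 = 120.9004

120.90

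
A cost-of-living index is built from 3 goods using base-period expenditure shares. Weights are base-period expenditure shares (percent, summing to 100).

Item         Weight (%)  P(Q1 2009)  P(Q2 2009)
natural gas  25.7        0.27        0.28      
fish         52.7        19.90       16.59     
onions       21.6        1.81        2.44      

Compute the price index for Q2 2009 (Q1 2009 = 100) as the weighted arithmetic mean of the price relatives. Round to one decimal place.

99.7

natural gas: 25.7 × (0.28/0.27) = 25.7 × 1.037037 = 26.6519
fish: 52.7 × (16.59/19.90) = 52.7 × 0.833668 = 43.9343
onions: 21.6 × (2.44/1.81) = 21.6 × 1.348066 = 29.1182
Index = Σ wᵢ·(p₁ᵢ/p₀ᵢ) = 26.6519 + 43.9343 + 29.1182 = 99.7044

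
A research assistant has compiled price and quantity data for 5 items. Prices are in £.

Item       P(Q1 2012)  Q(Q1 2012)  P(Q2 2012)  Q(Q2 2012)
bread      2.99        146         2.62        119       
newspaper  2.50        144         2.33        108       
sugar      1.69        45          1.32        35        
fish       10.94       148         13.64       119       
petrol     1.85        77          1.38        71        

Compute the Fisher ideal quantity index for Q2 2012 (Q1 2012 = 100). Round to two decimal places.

Laspeyres component (base-period weights):
ΣP(Q1 2012)Q(Q2 2012) = 2.99×119 + 2.50×108 + 1.69×35 + 10.94×119 + 1.85×71 = 355.81 + 270 + 59.15 + 1301.86 + 131.35 = 2118.17
ΣP(Q1 2012)Q(Q1 2012) = 2.99×146 + 2.50×144 + 1.69×45 + 10.94×148 + 1.85×77 = 436.54 + 360 + 76.05 + 1619.12 + 142.45 = 2634.16
L = 2118.17 / 2634.16 × 100 = 80.4116
Paasche component (current-period weights):
ΣP(Q2 2012)Q(Q2 2012) = 2.62×119 + 2.33×108 + 1.32×35 + 13.64×119 + 1.38×71 = 311.78 + 251.64 + 46.2 + 1623.16 + 97.98 = 2330.76
ΣP(Q2 2012)Q(Q1 2012) = 2.62×146 + 2.33×144 + 1.32×45 + 13.64×148 + 1.38×77 = 382.52 + 335.52 + 59.4 + 2018.72 + 106.26 = 2902.42
P = 2330.76 / 2902.42 × 100 = 80.3040
Fisher = √(L × P) = √(80.4116 × 80.3040) = 80.3578

80.36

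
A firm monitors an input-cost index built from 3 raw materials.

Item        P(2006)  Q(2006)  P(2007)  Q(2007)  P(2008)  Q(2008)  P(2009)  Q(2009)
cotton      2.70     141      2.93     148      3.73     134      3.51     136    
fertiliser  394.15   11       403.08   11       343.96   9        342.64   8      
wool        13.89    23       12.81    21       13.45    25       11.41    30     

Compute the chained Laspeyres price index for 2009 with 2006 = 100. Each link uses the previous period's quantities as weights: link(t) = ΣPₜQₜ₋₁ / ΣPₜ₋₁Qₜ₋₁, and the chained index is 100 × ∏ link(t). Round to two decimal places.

89.64

Link 2006→2007:
ΣP(2007)Q(2006) = 2.93×141 + 403.08×11 + 12.81×23 = 413.13 + 4433.88 + 294.63 = 5141.64
ΣP(2006)Q(2006) = 2.70×141 + 394.15×11 + 13.89×23 = 380.7 + 4335.65 + 319.47 = 5035.82
link = 5141.64/5035.82 = 1.021013
Link 2007→2008:
ΣP(2008)Q(2007) = 3.73×148 + 343.96×11 + 13.45×21 = 552.04 + 3783.56 + 282.45 = 4618.05
ΣP(2007)Q(2007) = 2.93×148 + 403.08×11 + 12.81×21 = 433.64 + 4433.88 + 269.01 = 5136.53
link = 4618.05/5136.53 = 0.899060
Link 2008→2009:
ΣP(2009)Q(2008) = 3.51×134 + 342.64×9 + 11.41×25 = 470.34 + 3083.76 + 285.25 = 3839.35
ΣP(2008)Q(2008) = 3.73×134 + 343.96×9 + 13.45×25 = 499.82 + 3095.64 + 336.25 = 3931.71
link = 3839.35/3931.71 = 0.976509
Chained index = 100 × 1.021013 × 0.899060 × 0.976509 = 89.6389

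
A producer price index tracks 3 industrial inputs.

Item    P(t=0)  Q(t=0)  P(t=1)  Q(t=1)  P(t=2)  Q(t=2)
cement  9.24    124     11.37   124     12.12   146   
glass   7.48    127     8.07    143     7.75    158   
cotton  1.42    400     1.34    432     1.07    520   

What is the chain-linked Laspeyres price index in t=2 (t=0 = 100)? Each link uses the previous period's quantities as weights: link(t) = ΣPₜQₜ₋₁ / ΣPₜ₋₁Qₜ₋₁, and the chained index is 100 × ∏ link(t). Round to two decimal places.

Link t=0→t=1:
ΣP(t=1)Q(t=0) = 11.37×124 + 8.07×127 + 1.34×400 = 1409.88 + 1024.89 + 536 = 2970.77
ΣP(t=0)Q(t=0) = 9.24×124 + 7.48×127 + 1.42×400 = 1145.76 + 949.96 + 568 = 2663.72
link = 2970.77/2663.72 = 1.115271
Link t=1→t=2:
ΣP(t=2)Q(t=1) = 12.12×124 + 7.75×143 + 1.07×432 = 1502.88 + 1108.25 + 462.24 = 3073.37
ΣP(t=1)Q(t=1) = 11.37×124 + 8.07×143 + 1.34×432 = 1409.88 + 1154.01 + 578.88 = 3142.77
link = 3073.37/3142.77 = 0.977918
Chained index = 100 × 1.115271 × 0.977918 = 109.0643

109.06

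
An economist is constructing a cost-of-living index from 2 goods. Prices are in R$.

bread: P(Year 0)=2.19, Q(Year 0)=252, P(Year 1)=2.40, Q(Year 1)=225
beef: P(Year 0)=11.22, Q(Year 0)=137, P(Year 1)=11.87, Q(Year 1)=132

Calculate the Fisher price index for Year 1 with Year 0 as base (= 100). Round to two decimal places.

106.77

Laspeyres component (base-period weights):
ΣP(Year 1)Q(Year 0) = 2.40×252 + 11.87×137 = 604.8 + 1626.19 = 2230.99
ΣP(Year 0)Q(Year 0) = 2.19×252 + 11.22×137 = 551.88 + 1537.14 = 2089.02
L = 2230.99 / 2089.02 × 100 = 106.7960
Paasche component (current-period weights):
ΣP(Year 1)Q(Year 1) = 2.40×225 + 11.87×132 = 540 + 1566.84 = 2106.84
ΣP(Year 0)Q(Year 1) = 2.19×225 + 11.22×132 = 492.75 + 1481.04 = 1973.79
P = 2106.84 / 1973.79 × 100 = 106.7408
Fisher = √(L × P) = √(106.7960 × 106.7408) = 106.7684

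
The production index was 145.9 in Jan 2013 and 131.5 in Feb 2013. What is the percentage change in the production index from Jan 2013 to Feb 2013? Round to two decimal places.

Change = (131.5 − 145.9) / 145.9 × 100
       = -14.4 / 145.9 × 100 = -9.8698%

-9.87%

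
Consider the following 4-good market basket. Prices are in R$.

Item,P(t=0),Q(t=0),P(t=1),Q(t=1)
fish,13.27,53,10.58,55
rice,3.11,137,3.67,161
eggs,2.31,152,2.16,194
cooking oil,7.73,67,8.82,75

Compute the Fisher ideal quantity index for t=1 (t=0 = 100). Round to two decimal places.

113.33

Laspeyres component (base-period weights):
ΣP(t=0)Q(t=1) = 13.27×55 + 3.11×161 + 2.31×194 + 7.73×75 = 729.85 + 500.71 + 448.14 + 579.75 = 2258.45
ΣP(t=0)Q(t=0) = 13.27×53 + 3.11×137 + 2.31×152 + 7.73×67 = 703.31 + 426.07 + 351.12 + 517.91 = 1998.41
L = 2258.45 / 1998.41 × 100 = 113.0123
Paasche component (current-period weights):
ΣP(t=1)Q(t=1) = 10.58×55 + 3.67×161 + 2.16×194 + 8.82×75 = 581.9 + 590.87 + 419.04 + 661.5 = 2253.31
ΣP(t=1)Q(t=0) = 10.58×53 + 3.67×137 + 2.16×152 + 8.82×67 = 560.74 + 502.79 + 328.32 + 590.94 = 1982.79
P = 2253.31 / 1982.79 × 100 = 113.6434
Fisher = √(L × P) = √(113.0123 × 113.6434) = 113.3274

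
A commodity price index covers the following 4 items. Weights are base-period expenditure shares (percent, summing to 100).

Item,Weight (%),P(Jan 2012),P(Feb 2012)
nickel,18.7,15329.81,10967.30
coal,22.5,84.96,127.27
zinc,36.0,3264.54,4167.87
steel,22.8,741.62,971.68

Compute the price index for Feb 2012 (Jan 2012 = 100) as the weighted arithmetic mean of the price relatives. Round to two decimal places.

122.92

nickel: 18.7 × (10967.30/15329.81) = 18.7 × 0.715423 = 13.3784
coal: 22.5 × (127.27/84.96) = 22.5 × 1.497999 = 33.7050
zinc: 36.0 × (4167.87/3264.54) = 36.0 × 1.276710 = 45.9616
steel: 22.8 × (971.68/741.62) = 22.8 × 1.310213 = 29.8729
Index = Σ wᵢ·(p₁ᵢ/p₀ᵢ) = 13.3784 + 33.7050 + 45.9616 + 29.8729 = 122.9178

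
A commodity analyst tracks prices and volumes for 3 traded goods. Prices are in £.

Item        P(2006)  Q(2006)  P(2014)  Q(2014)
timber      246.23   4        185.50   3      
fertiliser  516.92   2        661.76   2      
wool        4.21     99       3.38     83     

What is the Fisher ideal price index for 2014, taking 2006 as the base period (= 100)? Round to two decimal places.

100.17

Laspeyres component (base-period weights):
ΣP(2014)Q(2006) = 185.50×4 + 661.76×2 + 3.38×99 = 742 + 1323.52 + 334.62 = 2400.14
ΣP(2006)Q(2006) = 246.23×4 + 516.92×2 + 4.21×99 = 984.92 + 1033.84 + 416.79 = 2435.55
L = 2400.14 / 2435.55 × 100 = 98.5461
Paasche component (current-period weights):
ΣP(2014)Q(2014) = 185.50×3 + 661.76×2 + 3.38×83 = 556.5 + 1323.52 + 280.54 = 2160.56
ΣP(2006)Q(2014) = 246.23×3 + 516.92×2 + 4.21×83 = 738.69 + 1033.84 + 349.43 = 2121.96
P = 2160.56 / 2121.96 × 100 = 101.8191
Fisher = √(L × P) = √(98.5461 × 101.8191) = 100.1692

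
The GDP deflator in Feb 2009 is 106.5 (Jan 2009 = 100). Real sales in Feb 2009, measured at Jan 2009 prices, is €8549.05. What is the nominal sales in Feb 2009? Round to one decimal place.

Nominal = Real × (Index/100) = 8549.05 × (106.5/100)
        = 8549.05 × 1.065 = 9104.7382

9104.7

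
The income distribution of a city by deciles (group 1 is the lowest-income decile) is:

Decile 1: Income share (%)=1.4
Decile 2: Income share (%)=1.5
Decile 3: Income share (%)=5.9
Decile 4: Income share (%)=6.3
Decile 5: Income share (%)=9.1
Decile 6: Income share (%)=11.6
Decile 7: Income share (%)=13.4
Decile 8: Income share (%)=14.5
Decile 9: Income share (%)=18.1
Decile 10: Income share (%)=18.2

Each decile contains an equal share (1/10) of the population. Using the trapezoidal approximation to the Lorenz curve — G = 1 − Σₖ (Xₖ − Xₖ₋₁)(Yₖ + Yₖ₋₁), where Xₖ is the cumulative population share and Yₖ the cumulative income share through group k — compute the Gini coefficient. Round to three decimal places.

Cumulative income shares Yₖ: 0.0140, 0.0290, 0.0880, 0.1510, 0.2420, 0.3580, 0.4920, 0.6370, 0.8180, 1.0000
Σ (Xₖ−Xₖ₋₁)(Yₖ+Yₖ₋₁) = (1/10)(0.0140+0.0000) + (1/10)(0.0290+0.0140) + (1/10)(0.0880+0.0290) + (1/10)(0.1510+0.0880) + (1/10)(0.2420+0.1510) + (1/10)(0.3580+0.2420) + (1/10)(0.4920+0.3580) + (1/10)(0.6370+0.4920) + (1/10)(0.8180+0.6370) + (1/10)(1.0000+0.8180)
  = 0.0014 + 0.0043 + 0.0117 + 0.0239 + 0.0393 + 0.0600 + 0.0850 + 0.1129 + 0.1455 + 0.1818 = 0.6658
G = 1 − 0.6658 = 0.3342

0.334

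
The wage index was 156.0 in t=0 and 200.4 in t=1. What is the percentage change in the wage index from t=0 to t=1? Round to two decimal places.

28.46%

Change = (200.4 − 156.0) / 156.0 × 100
       = 44.4 / 156.0 × 100 = 28.4615%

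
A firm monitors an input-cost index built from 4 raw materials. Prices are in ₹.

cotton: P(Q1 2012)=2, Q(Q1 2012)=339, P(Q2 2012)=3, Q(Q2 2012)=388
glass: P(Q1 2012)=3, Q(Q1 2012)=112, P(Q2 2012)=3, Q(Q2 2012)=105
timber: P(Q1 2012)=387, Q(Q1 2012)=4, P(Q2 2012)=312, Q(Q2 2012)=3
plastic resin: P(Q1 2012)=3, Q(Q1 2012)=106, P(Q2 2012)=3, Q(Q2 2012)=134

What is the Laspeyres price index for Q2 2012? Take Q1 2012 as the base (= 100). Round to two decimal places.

101.35

Laspeyres price index uses base-period quantities as weights.
ΣP(Q2 2012)·Q(Q1 2012) = 3×339 + 3×112 + 312×4 + 3×106 = 1017 + 336 + 1248 + 318 = 2919
ΣP(Q1 2012)·Q(Q1 2012) = 2×339 + 3×112 + 387×4 + 3×106 = 678 + 336 + 1548 + 318 = 2880
Index = 2919 / 2880 × 100 = 101.3542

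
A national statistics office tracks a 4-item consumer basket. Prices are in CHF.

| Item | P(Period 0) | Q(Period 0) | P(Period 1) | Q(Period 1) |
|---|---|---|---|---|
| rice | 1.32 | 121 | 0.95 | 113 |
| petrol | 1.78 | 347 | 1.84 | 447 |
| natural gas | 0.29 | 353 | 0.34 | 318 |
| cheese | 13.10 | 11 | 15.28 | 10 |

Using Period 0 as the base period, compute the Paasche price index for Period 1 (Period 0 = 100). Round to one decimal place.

101.9

Paasche price index uses current-period quantities as weights.
ΣP(Period 1)·Q(Period 1) = 0.95×113 + 1.84×447 + 0.34×318 + 15.28×10 = 107.35 + 822.48 + 108.12 + 152.8 = 1190.75
ΣP(Period 0)·Q(Period 1) = 1.32×113 + 1.78×447 + 0.29×318 + 13.10×10 = 149.16 + 795.66 + 92.22 + 131 = 1168.04
Index = 1190.75 / 1168.04 × 100 = 101.9443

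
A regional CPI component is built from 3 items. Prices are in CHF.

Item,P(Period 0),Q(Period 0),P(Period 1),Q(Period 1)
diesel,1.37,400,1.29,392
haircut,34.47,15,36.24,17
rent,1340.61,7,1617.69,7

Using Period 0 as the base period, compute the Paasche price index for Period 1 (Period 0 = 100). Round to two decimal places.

118.45

Paasche price index uses current-period quantities as weights.
ΣP(Period 1)·Q(Period 1) = 1.29×392 + 36.24×17 + 1617.69×7 = 505.68 + 616.08 + 11323.83 = 12445.59
ΣP(Period 0)·Q(Period 1) = 1.37×392 + 34.47×17 + 1340.61×7 = 537.04 + 585.99 + 9384.27 = 10507.3
Index = 12445.59 / 10507.3 × 100 = 118.4471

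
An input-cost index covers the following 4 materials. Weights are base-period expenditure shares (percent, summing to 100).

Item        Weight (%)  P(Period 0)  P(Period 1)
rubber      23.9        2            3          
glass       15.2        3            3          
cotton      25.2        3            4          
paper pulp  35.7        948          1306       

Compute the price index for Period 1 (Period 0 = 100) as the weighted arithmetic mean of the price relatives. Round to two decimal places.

133.83

rubber: 23.9 × (3/2) = 23.9 × 1.500000 = 35.8500
glass: 15.2 × (3/3) = 15.2 × 1.000000 = 15.2000
cotton: 25.2 × (4/3) = 25.2 × 1.333333 = 33.6000
paper pulp: 35.7 × (1306/948) = 35.7 × 1.377637 = 49.1816
Index = Σ wᵢ·(p₁ᵢ/p₀ᵢ) = 35.8500 + 15.2000 + 33.6000 + 49.1816 = 133.8316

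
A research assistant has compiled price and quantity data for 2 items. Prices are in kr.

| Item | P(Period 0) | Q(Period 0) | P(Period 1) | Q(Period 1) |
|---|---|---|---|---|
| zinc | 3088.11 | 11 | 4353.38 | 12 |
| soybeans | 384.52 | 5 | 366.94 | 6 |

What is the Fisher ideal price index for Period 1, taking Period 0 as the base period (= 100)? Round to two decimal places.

Laspeyres component (base-period weights):
ΣP(Period 1)Q(Period 0) = 4353.38×11 + 366.94×5 = 47887.18 + 1834.7 = 49721.88
ΣP(Period 0)Q(Period 0) = 3088.11×11 + 384.52×5 = 33969.21 + 1922.6 = 35891.81
L = 49721.88 / 35891.81 × 100 = 138.5327
Paasche component (current-period weights):
ΣP(Period 1)Q(Period 1) = 4353.38×12 + 366.94×6 = 52240.56 + 2201.64 = 54442.2
ΣP(Period 0)Q(Period 1) = 3088.11×12 + 384.52×6 = 37057.32 + 2307.12 = 39364.44
P = 54442.2 / 39364.44 × 100 = 138.3030
Fisher = √(L × P) = √(138.5327 × 138.3030) = 138.4178

138.42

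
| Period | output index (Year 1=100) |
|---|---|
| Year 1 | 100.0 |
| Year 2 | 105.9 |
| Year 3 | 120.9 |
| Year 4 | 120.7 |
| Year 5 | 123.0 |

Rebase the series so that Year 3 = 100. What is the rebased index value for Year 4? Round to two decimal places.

Rebased(Year 4) = 120.7 / 120.9 × 100 = 99.8346

99.83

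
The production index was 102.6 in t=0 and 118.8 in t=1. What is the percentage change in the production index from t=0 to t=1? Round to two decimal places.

Change = (118.8 − 102.6) / 102.6 × 100
       = 16.2 / 102.6 × 100 = 15.7895%

15.79%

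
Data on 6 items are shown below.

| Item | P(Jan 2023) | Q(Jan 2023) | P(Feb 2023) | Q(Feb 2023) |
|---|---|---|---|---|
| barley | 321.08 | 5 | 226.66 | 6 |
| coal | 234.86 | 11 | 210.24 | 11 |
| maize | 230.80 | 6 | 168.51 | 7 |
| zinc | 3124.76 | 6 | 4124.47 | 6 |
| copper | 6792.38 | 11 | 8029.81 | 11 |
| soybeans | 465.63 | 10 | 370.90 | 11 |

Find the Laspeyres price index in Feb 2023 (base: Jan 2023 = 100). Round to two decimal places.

116.92

Laspeyres price index uses base-period quantities as weights.
ΣP(Feb 2023)·Q(Jan 2023) = 226.66×5 + 210.24×11 + 168.51×6 + 4124.47×6 + 8029.81×11 + 370.90×10 = 1133.3 + 2312.64 + 1011.06 + 24746.82 + 88327.91 + 3709 = 121240.73
ΣP(Jan 2023)·Q(Jan 2023) = 321.08×5 + 234.86×11 + 230.80×6 + 3124.76×6 + 6792.38×11 + 465.63×10 = 1605.4 + 2583.46 + 1384.8 + 18748.56 + 74716.18 + 4656.3 = 103694.7
Index = 121240.73 / 103694.7 × 100 = 116.9209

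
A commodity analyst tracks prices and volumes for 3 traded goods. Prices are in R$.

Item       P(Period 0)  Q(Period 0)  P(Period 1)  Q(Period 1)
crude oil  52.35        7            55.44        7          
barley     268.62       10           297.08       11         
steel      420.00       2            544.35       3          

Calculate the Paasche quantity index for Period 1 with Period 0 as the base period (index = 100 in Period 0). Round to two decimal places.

Paasche quantity index uses current-period prices as weights.
ΣP(Period 1)·Q(Period 1) = 55.44×7 + 297.08×11 + 544.35×3 = 388.08 + 3267.88 + 1633.05 = 5289.01
ΣP(Period 1)·Q(Period 0) = 55.44×7 + 297.08×10 + 544.35×2 = 388.08 + 2970.8 + 1088.7 = 4447.58
Index = 5289.01 / 4447.58 × 100 = 118.9188

118.92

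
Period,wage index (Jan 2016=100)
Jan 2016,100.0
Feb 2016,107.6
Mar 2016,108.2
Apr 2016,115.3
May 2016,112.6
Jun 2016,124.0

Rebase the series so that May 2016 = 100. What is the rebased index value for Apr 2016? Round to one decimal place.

Rebased(Apr 2016) = 115.3 / 112.6 × 100 = 102.3979

102.4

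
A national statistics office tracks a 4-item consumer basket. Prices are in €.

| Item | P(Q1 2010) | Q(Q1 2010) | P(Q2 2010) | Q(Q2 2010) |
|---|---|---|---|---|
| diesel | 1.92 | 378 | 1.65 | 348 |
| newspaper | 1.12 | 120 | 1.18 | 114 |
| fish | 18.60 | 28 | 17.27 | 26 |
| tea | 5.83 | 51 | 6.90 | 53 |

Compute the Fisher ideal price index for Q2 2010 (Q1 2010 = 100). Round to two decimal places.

Laspeyres component (base-period weights):
ΣP(Q2 2010)Q(Q1 2010) = 1.65×378 + 1.18×120 + 17.27×28 + 6.90×51 = 623.7 + 141.6 + 483.56 + 351.9 = 1600.76
ΣP(Q1 2010)Q(Q1 2010) = 1.92×378 + 1.12×120 + 18.60×28 + 5.83×51 = 725.76 + 134.4 + 520.8 + 297.33 = 1678.29
L = 1600.76 / 1678.29 × 100 = 95.3804
Paasche component (current-period weights):
ΣP(Q2 2010)Q(Q2 2010) = 1.65×348 + 1.18×114 + 17.27×26 + 6.90×53 = 574.2 + 134.52 + 449.02 + 365.7 = 1523.44
ΣP(Q1 2010)Q(Q2 2010) = 1.92×348 + 1.12×114 + 18.60×26 + 5.83×53 = 668.16 + 127.68 + 483.6 + 308.99 = 1588.43
P = 1523.44 / 1588.43 × 100 = 95.9085
Fisher = √(L × P) = √(95.3804 × 95.9085) = 95.6441

95.64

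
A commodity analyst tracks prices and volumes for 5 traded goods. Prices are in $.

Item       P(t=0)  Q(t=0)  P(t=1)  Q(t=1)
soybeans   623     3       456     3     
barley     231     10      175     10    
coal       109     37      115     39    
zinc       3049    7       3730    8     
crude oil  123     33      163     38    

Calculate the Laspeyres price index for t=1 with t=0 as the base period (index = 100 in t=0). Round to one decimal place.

115.6

Laspeyres price index uses base-period quantities as weights.
ΣP(t=1)·Q(t=0) = 456×3 + 175×10 + 115×37 + 3730×7 + 163×33 = 1368 + 1750 + 4255 + 26110 + 5379 = 38862
ΣP(t=0)·Q(t=0) = 623×3 + 231×10 + 109×37 + 3049×7 + 123×33 = 1869 + 2310 + 4033 + 21343 + 4059 = 33614
Index = 38862 / 33614 × 100 = 115.6125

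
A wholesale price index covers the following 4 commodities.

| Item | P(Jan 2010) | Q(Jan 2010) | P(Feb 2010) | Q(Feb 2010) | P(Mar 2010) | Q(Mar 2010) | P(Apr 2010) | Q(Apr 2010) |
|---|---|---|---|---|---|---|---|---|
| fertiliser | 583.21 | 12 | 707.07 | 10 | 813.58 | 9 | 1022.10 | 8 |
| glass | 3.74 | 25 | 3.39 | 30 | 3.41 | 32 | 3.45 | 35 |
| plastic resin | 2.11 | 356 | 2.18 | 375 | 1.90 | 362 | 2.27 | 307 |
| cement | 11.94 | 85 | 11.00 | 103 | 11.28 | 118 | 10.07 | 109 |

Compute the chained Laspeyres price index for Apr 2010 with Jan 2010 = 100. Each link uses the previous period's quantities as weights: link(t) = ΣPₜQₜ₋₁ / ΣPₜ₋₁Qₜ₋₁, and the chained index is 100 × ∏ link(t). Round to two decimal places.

154.09

Link Jan 2010→Feb 2010:
ΣP(Feb 2010)Q(Jan 2010) = 707.07×12 + 3.39×25 + 2.18×356 + 11.00×85 = 8484.84 + 84.75 + 776.08 + 935 = 10280.67
ΣP(Jan 2010)Q(Jan 2010) = 583.21×12 + 3.74×25 + 2.11×356 + 11.94×85 = 6998.52 + 93.5 + 751.16 + 1014.9 = 8858.08
link = 10280.67/8858.08 = 1.160598
Link Feb 2010→Mar 2010:
ΣP(Mar 2010)Q(Feb 2010) = 813.58×10 + 3.41×30 + 1.90×375 + 11.28×103 = 8135.8 + 102.3 + 712.5 + 1161.84 = 10112.44
ΣP(Feb 2010)Q(Feb 2010) = 707.07×10 + 3.39×30 + 2.18×375 + 11.00×103 = 7070.7 + 101.7 + 817.5 + 1133 = 9122.9
link = 10112.44/9122.9 = 1.108468
Link Mar 2010→Apr 2010:
ΣP(Apr 2010)Q(Mar 2010) = 1022.10×9 + 3.45×32 + 2.27×362 + 10.07×118 = 9198.9 + 110.4 + 821.74 + 1188.26 = 11319.3
ΣP(Mar 2010)Q(Mar 2010) = 813.58×9 + 3.41×32 + 1.90×362 + 11.28×118 = 7322.22 + 109.12 + 687.8 + 1331.04 = 9450.18
link = 11319.3/9450.18 = 1.197787
Chained index = 100 × 1.160598 × 1.108468 × 1.197787 = 154.0935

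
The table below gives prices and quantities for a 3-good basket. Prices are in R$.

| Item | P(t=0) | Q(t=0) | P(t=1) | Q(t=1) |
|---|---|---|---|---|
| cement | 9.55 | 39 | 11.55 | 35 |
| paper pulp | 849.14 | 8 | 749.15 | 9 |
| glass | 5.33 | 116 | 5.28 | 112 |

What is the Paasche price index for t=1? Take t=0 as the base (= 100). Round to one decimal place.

Paasche price index uses current-period quantities as weights.
ΣP(t=1)·Q(t=1) = 11.55×35 + 749.15×9 + 5.28×112 = 404.25 + 6742.35 + 591.36 = 7737.96
ΣP(t=0)·Q(t=1) = 9.55×35 + 849.14×9 + 5.33×112 = 334.25 + 7642.26 + 596.96 = 8573.47
Index = 7737.96 / 8573.47 × 100 = 90.2547

90.3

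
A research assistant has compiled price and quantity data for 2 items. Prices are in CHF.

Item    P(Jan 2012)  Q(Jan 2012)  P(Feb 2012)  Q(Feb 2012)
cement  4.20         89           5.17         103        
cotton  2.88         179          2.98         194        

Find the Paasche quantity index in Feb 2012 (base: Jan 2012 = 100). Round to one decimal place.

111.8

Paasche quantity index uses current-period prices as weights.
ΣP(Feb 2012)·Q(Feb 2012) = 5.17×103 + 2.98×194 = 532.51 + 578.12 = 1110.63
ΣP(Feb 2012)·Q(Jan 2012) = 5.17×89 + 2.98×179 = 460.13 + 533.42 = 993.55
Index = 1110.63 / 993.55 × 100 = 111.7840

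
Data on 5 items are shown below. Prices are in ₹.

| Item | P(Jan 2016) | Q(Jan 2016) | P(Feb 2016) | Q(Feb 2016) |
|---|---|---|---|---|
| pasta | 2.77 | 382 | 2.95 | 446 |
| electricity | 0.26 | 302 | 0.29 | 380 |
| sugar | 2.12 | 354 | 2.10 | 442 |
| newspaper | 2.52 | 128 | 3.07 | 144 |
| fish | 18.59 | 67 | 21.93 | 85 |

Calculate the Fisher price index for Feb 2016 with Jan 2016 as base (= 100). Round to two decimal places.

110.57

Laspeyres component (base-period weights):
ΣP(Feb 2016)Q(Jan 2016) = 2.95×382 + 0.29×302 + 2.10×354 + 3.07×128 + 21.93×67 = 1126.9 + 87.58 + 743.4 + 392.96 + 1469.31 = 3820.15
ΣP(Jan 2016)Q(Jan 2016) = 2.77×382 + 0.26×302 + 2.12×354 + 2.52×128 + 18.59×67 = 1058.14 + 78.52 + 750.48 + 322.56 + 1245.53 = 3455.23
L = 3820.15 / 3455.23 × 100 = 110.5614
Paasche component (current-period weights):
ΣP(Feb 2016)Q(Feb 2016) = 2.95×446 + 0.29×380 + 2.10×442 + 3.07×144 + 21.93×85 = 1315.7 + 110.2 + 928.2 + 442.08 + 1864.05 = 4660.23
ΣP(Jan 2016)Q(Feb 2016) = 2.77×446 + 0.26×380 + 2.12×442 + 2.52×144 + 18.59×85 = 1235.42 + 98.8 + 937.04 + 362.88 + 1580.15 = 4214.29
P = 4660.23 / 4214.29 × 100 = 110.5816
Fisher = √(L × P) = √(110.5614 × 110.5816) = 110.5715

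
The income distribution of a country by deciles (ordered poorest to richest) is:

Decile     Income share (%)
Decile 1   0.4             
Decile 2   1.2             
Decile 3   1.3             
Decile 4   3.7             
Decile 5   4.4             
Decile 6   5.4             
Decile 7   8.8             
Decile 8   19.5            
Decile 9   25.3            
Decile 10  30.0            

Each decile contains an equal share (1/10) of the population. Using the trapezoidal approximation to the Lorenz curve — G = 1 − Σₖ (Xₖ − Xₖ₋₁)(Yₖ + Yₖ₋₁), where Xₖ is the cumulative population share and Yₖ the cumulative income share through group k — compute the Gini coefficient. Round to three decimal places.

Cumulative income shares Yₖ: 0.0040, 0.0160, 0.0290, 0.0660, 0.1100, 0.1640, 0.2520, 0.4470, 0.7000, 1.0000
Σ (Xₖ−Xₖ₋₁)(Yₖ+Yₖ₋₁) = (1/10)(0.0040+0.0000) + (1/10)(0.0160+0.0040) + (1/10)(0.0290+0.0160) + (1/10)(0.0660+0.0290) + (1/10)(0.1100+0.0660) + (1/10)(0.1640+0.1100) + (1/10)(0.2520+0.1640) + (1/10)(0.4470+0.2520) + (1/10)(0.7000+0.4470) + (1/10)(1.0000+0.7000)
  = 0.0004 + 0.0020 + 0.0045 + 0.0095 + 0.0176 + 0.0274 + 0.0416 + 0.0699 + 0.1147 + 0.1700 = 0.4576
G = 1 − 0.4576 = 0.5424

0.542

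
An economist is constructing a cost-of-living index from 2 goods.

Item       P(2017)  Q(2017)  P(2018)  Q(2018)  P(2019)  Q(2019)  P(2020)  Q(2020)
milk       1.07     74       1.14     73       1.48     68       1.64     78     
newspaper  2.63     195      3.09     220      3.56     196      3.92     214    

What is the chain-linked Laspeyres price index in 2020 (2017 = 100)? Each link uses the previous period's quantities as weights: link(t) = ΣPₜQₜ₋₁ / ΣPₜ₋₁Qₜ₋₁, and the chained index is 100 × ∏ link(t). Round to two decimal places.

149.35

Link 2017→2018:
ΣP(2018)Q(2017) = 1.14×74 + 3.09×195 = 84.36 + 602.55 = 686.91
ΣP(2017)Q(2017) = 1.07×74 + 2.63×195 = 79.18 + 512.85 = 592.03
link = 686.91/592.03 = 1.160262
Link 2018→2019:
ΣP(2019)Q(2018) = 1.48×73 + 3.56×220 = 108.04 + 783.2 = 891.24
ΣP(2018)Q(2018) = 1.14×73 + 3.09×220 = 83.22 + 679.8 = 763.02
link = 891.24/763.02 = 1.168043
Link 2019→2020:
ΣP(2020)Q(2019) = 1.64×68 + 3.92×196 = 111.52 + 768.32 = 879.84
ΣP(2019)Q(2019) = 1.48×68 + 3.56×196 = 100.64 + 697.76 = 798.4
link = 879.84/798.4 = 1.102004
Chained index = 100 × 1.160262 × 1.168043 × 1.102004 = 149.3475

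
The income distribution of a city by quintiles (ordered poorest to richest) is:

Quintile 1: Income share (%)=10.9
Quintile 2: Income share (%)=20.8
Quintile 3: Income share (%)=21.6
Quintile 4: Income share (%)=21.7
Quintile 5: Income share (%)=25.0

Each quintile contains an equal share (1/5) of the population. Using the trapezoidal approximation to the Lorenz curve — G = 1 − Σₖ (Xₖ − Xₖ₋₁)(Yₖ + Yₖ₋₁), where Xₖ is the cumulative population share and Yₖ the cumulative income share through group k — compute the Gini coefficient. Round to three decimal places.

Cumulative income shares Yₖ: 0.1090, 0.3170, 0.5330, 0.7500, 1.0000
Σ (Xₖ−Xₖ₋₁)(Yₖ+Yₖ₋₁) = (1/5)(0.1090+0.0000) + (1/5)(0.3170+0.1090) + (1/5)(0.5330+0.3170) + (1/5)(0.7500+0.5330) + (1/5)(1.0000+0.7500)
  = 0.0218 + 0.0852 + 0.1700 + 0.2566 + 0.3500 = 0.8836
G = 1 − 0.8836 = 0.1164

0.116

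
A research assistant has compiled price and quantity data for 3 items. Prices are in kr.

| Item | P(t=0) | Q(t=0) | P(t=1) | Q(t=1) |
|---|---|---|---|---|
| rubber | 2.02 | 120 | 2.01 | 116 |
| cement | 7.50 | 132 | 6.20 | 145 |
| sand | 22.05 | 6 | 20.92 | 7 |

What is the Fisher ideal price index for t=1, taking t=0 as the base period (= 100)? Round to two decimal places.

86.73

Laspeyres component (base-period weights):
ΣP(t=1)Q(t=0) = 2.01×120 + 6.20×132 + 20.92×6 = 241.2 + 818.4 + 125.52 = 1185.12
ΣP(t=0)Q(t=0) = 2.02×120 + 7.50×132 + 22.05×6 = 242.4 + 990 + 132.3 = 1364.7
L = 1185.12 / 1364.7 × 100 = 86.8411
Paasche component (current-period weights):
ΣP(t=1)Q(t=1) = 2.01×116 + 6.20×145 + 20.92×7 = 233.16 + 899 + 146.44 = 1278.6
ΣP(t=0)Q(t=1) = 2.02×116 + 7.50×145 + 22.05×7 = 234.32 + 1087.5 + 154.35 = 1476.17
P = 1278.6 / 1476.17 × 100 = 86.6160
Fisher = √(L × P) = √(86.8411 × 86.6160) = 86.7285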